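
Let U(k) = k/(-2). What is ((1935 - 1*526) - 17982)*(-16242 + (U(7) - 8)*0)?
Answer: 269178666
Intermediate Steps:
U(k) = -k/2 (U(k) = k*(-½) = -k/2)
((1935 - 1*526) - 17982)*(-16242 + (U(7) - 8)*0) = ((1935 - 1*526) - 17982)*(-16242 + (-½*7 - 8)*0) = ((1935 - 526) - 17982)*(-16242 + (-7/2 - 8)*0) = (1409 - 17982)*(-16242 - 23/2*0) = -16573*(-16242 + 0) = -16573*(-16242) = 269178666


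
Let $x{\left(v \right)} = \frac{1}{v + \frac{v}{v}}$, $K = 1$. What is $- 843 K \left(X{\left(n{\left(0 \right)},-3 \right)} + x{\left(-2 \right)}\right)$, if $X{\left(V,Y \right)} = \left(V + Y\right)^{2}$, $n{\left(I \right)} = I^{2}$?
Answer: $-6744$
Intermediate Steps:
$x{\left(v \right)} = \frac{1}{1 + v}$ ($x{\left(v \right)} = \frac{1}{v + 1} = \frac{1}{1 + v}$)
$- 843 K \left(X{\left(n{\left(0 \right)},-3 \right)} + x{\left(-2 \right)}\right) = - 843 \cdot 1 \left(\left(0^{2} - 3\right)^{2} + \frac{1}{1 - 2}\right) = - 843 \cdot 1 \left(\left(0 - 3\right)^{2} + \frac{1}{-1}\right) = - 843 \cdot 1 \left(\left(-3\right)^{2} - 1\right) = - 843 \cdot 1 \left(9 - 1\right) = - 843 \cdot 1 \cdot 8 = \left(-843\right) 8 = -6744$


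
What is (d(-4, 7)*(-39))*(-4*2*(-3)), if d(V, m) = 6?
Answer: -5616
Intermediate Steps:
(d(-4, 7)*(-39))*(-4*2*(-3)) = (6*(-39))*(-4*2*(-3)) = -(-1872)*(-3) = -234*24 = -5616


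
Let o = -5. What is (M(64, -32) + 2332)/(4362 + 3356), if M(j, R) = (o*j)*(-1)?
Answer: 78/227 ≈ 0.34361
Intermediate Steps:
M(j, R) = 5*j (M(j, R) = -5*j*(-1) = 5*j)
(M(64, -32) + 2332)/(4362 + 3356) = (5*64 + 2332)/(4362 + 3356) = (320 + 2332)/7718 = 2652*(1/7718) = 78/227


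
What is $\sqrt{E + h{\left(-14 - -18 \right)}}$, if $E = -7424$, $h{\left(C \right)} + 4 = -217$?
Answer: $i \sqrt{7645} \approx 87.436 i$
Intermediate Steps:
$h{\left(C \right)} = -221$ ($h{\left(C \right)} = -4 - 217 = -221$)
$\sqrt{E + h{\left(-14 - -18 \right)}} = \sqrt{-7424 - 221} = \sqrt{-7645} = i \sqrt{7645}$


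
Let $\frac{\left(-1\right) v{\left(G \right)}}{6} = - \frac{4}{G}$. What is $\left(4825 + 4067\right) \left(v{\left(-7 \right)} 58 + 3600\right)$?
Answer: $\frac{211700736}{7} \approx 3.0243 \cdot 10^{7}$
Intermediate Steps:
$v{\left(G \right)} = \frac{24}{G}$ ($v{\left(G \right)} = - 6 \left(- \frac{4}{G}\right) = \frac{24}{G}$)
$\left(4825 + 4067\right) \left(v{\left(-7 \right)} 58 + 3600\right) = \left(4825 + 4067\right) \left(\frac{24}{-7} \cdot 58 + 3600\right) = 8892 \left(24 \left(- \frac{1}{7}\right) 58 + 3600\right) = 8892 \left(\left(- \frac{24}{7}\right) 58 + 3600\right) = 8892 \left(- \frac{1392}{7} + 3600\right) = 8892 \cdot \frac{23808}{7} = \frac{211700736}{7}$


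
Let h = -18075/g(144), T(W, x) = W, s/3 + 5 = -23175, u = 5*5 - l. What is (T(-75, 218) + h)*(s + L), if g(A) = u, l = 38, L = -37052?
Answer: -1822723200/13 ≈ -1.4021e+8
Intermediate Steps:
u = -13 (u = 5*5 - 1*38 = 25 - 38 = -13)
s = -69540 (s = -15 + 3*(-23175) = -15 - 69525 = -69540)
g(A) = -13
h = 18075/13 (h = -18075/(-13) = -18075*(-1/13) = 18075/13 ≈ 1390.4)
(T(-75, 218) + h)*(s + L) = (-75 + 18075/13)*(-69540 - 37052) = (17100/13)*(-106592) = -1822723200/13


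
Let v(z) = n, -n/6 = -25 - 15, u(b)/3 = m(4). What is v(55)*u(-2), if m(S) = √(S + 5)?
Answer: 2160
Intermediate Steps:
m(S) = √(5 + S)
u(b) = 9 (u(b) = 3*√(5 + 4) = 3*√9 = 3*3 = 9)
n = 240 (n = -6*(-25 - 15) = -6*(-40) = 240)
v(z) = 240
v(55)*u(-2) = 240*9 = 2160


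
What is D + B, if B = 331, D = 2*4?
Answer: 339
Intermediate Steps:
D = 8
D + B = 8 + 331 = 339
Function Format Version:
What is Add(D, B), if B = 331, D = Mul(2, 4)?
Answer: 339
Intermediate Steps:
D = 8
Add(D, B) = Add(8, 331) = 339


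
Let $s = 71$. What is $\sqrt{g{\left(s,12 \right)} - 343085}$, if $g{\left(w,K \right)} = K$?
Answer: $i \sqrt{343073} \approx 585.72 i$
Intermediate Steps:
$\sqrt{g{\left(s,12 \right)} - 343085} = \sqrt{12 - 343085} = \sqrt{-343073} = i \sqrt{343073}$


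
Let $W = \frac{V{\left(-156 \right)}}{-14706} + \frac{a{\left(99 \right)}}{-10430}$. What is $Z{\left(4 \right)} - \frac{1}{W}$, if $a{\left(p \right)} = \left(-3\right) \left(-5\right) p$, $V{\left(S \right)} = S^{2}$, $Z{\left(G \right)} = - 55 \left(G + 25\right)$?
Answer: $- \frac{4883654733}{3062921} \approx -1594.4$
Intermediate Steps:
$Z{\left(G \right)} = -1375 - 55 G$ ($Z{\left(G \right)} = - 55 \left(25 + G\right) = -1375 - 55 G$)
$a{\left(p \right)} = 15 p$
$W = - \frac{3062921}{1704262}$ ($W = \frac{\left(-156\right)^{2}}{-14706} + \frac{15 \cdot 99}{-10430} = 24336 \left(- \frac{1}{14706}\right) + 1485 \left(- \frac{1}{10430}\right) = - \frac{1352}{817} - \frac{297}{2086} = - \frac{3062921}{1704262} \approx -1.7972$)
$Z{\left(4 \right)} - \frac{1}{W} = \left(-1375 - 220\right) - \frac{1}{- \frac{3062921}{1704262}} = \left(-1375 - 220\right) - - \frac{1704262}{3062921} = -1595 + \frac{1704262}{3062921} = - \frac{4883654733}{3062921}$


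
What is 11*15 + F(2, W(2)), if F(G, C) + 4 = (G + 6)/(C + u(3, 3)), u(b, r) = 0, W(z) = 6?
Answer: 487/3 ≈ 162.33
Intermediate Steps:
F(G, C) = -4 + (6 + G)/C (F(G, C) = -4 + (G + 6)/(C + 0) = -4 + (6 + G)/C)
11*15 + F(2, W(2)) = 11*15 + (6 + 2 - 4*6)/6 = 165 + (6 + 2 - 24)/6 = 165 + (⅙)*(-16) = 165 - 8/3 = 487/3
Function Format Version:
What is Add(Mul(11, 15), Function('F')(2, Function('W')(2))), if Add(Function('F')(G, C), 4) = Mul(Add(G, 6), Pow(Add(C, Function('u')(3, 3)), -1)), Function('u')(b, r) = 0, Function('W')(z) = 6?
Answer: Rational(487, 3) ≈ 162.33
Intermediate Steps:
Function('F')(G, C) = Add(-4, Mul(Pow(C, -1), Add(6, G))) (Function('F')(G, C) = Add(-4, Mul(Add(G, 6), Pow(Add(C, 0), -1))) = Add(-4, Mul(Add(6, G), Pow(C, -1))) = Add(-4, Mul(Pow(C, -1), Add(6, G))))
Add(Mul(11, 15), Function('F')(2, Function('W')(2))) = Add(Mul(11, 15), Mul(Pow(6, -1), Add(6, 2, Mul(-4, 6)))) = Add(165, Mul(Rational(1, 6), Add(6, 2, -24))) = Add(165, Mul(Rational(1, 6), -16)) = Add(165, Rational(-8, 3)) = Rational(487, 3)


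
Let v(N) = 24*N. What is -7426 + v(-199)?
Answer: -12202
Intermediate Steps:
-7426 + v(-199) = -7426 + 24*(-199) = -7426 - 4776 = -12202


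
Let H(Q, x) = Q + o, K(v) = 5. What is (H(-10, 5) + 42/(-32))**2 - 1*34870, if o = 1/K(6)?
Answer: -222377679/6400 ≈ -34747.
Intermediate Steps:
o = 1/5 ≈ 0.20000
H(Q, x) = 1/5 + Q (H(Q, x) = Q + 1/5 = 1/5 + Q)
(H(-10, 5) + 42/(-32))**2 - 1*34870 = ((1/5 - 10) + 42/(-32))**2 - 1*34870 = (-49/5 + 42*(-1/32))**2 - 34870 = (-49/5 - 21/16)**2 - 34870 = (-889/80)**2 - 34870 = 790321/6400 - 34870 = -222377679/6400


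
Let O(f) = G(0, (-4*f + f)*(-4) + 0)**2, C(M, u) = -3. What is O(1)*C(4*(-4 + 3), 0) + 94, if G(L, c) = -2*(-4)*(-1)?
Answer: -98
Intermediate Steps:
G(L, c) = -8 (G(L, c) = 8*(-1) = -8)
O(f) = 64 (O(f) = (-8)**2 = 64)
O(1)*C(4*(-4 + 3), 0) + 94 = 64*(-3) + 94 = -192 + 94 = -98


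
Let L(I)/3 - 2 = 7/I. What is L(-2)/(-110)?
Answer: 9/220 ≈ 0.040909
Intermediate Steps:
L(I) = 6 + 21/I (L(I) = 6 + 3*(7/I) = 6 + 21/I)
L(-2)/(-110) = (6 + 21/(-2))/(-110) = (6 + 21*(-1/2))*(-1/110) = (6 - 21/2)*(-1/110) = -9/2*(-1/110) = 9/220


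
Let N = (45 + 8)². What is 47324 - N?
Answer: 44515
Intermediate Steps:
N = 2809 (N = 53² = 2809)
47324 - N = 47324 - 1*2809 = 47324 - 2809 = 44515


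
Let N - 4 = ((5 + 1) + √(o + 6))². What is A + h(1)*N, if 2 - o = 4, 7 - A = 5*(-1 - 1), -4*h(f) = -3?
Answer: 68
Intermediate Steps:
h(f) = ¾ (h(f) = -¼*(-3) = ¾)
A = 17 (A = 7 - 5*(-1 - 1) = 7 - 5*(-2) = 7 - 1*(-10) = 7 + 10 = 17)
o = -2 (o = 2 - 1*4 = 2 - 4 = -2)
N = 68 (N = 4 + ((5 + 1) + √(-2 + 6))² = 4 + (6 + √4)² = 4 + (6 + 2)² = 4 + 8² = 4 + 64 = 68)
A + h(1)*N = 17 + (¾)*68 = 17 + 51 = 68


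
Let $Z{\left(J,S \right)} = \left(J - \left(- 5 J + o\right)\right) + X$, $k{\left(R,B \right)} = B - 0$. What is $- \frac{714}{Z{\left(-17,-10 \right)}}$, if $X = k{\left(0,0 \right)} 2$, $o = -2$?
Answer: $\frac{357}{50} \approx 7.14$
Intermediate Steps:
$k{\left(R,B \right)} = B$ ($k{\left(R,B \right)} = B + 0 = B$)
$X = 0$ ($X = 0 \cdot 2 = 0$)
$Z{\left(J,S \right)} = 2 + 6 J$ ($Z{\left(J,S \right)} = \left(J - \left(- 5 J - 2\right)\right) + 0 = \left(J - \left(-2 - 5 J\right)\right) + 0 = \left(J + \left(2 + 5 J\right)\right) + 0 = \left(2 + 6 J\right) + 0 = 2 + 6 J$)
$- \frac{714}{Z{\left(-17,-10 \right)}} = - \frac{714}{2 + 6 \left(-17\right)} = - \frac{714}{2 - 102} = - \frac{714}{-100} = \left(-714\right) \left(- \frac{1}{100}\right) = \frac{357}{50}$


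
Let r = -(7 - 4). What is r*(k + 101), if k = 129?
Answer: -690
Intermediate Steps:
r = -3 (r = -1*3 = -3)
r*(k + 101) = -3*(129 + 101) = -3*230 = -690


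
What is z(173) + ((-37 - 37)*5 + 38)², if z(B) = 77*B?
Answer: 123545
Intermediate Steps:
z(173) + ((-37 - 37)*5 + 38)² = 77*173 + ((-37 - 37)*5 + 38)² = 13321 + (-74*5 + 38)² = 13321 + (-370 + 38)² = 13321 + (-332)² = 13321 + 110224 = 123545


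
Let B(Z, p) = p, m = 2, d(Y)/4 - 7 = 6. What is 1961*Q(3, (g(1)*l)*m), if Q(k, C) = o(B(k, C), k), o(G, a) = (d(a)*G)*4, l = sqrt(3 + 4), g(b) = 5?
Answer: 4078880*sqrt(7) ≈ 1.0792e+7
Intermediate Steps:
d(Y) = 52 (d(Y) = 28 + 4*6 = 28 + 24 = 52)
l = sqrt(7) ≈ 2.6458
o(G, a) = 208*G (o(G, a) = (52*G)*4 = 208*G)
Q(k, C) = 208*C
1961*Q(3, (g(1)*l)*m) = 1961*(208*((5*sqrt(7))*2)) = 1961*(208*(10*sqrt(7))) = 1961*(2080*sqrt(7)) = 4078880*sqrt(7)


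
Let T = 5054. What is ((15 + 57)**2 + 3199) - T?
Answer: 3329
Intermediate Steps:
((15 + 57)**2 + 3199) - T = ((15 + 57)**2 + 3199) - 1*5054 = (72**2 + 3199) - 5054 = (5184 + 3199) - 5054 = 8383 - 5054 = 3329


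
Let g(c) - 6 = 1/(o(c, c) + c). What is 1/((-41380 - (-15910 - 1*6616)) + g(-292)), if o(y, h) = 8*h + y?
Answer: -2920/55036161 ≈ -5.3056e-5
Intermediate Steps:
o(y, h) = y + 8*h
g(c) = 6 + 1/(10*c) (g(c) = 6 + 1/((c + 8*c) + c) = 6 + 1/(9*c + c) = 6 + 1/(10*c))
1/((-41380 - (-15910 - 1*6616)) + g(-292)) = 1/((-41380 - (-15910 - 1*6616)) + (6 + (⅒)/(-292))) = 1/((-41380 - (-15910 - 6616)) + (6 + (⅒)*(-1/292))) = 1/((-41380 - 1*(-22526)) + (6 - 1/2920)) = 1/((-41380 + 22526) + 17519/2920) = 1/(-18854 + 17519/2920) = 1/(-55036161/2920) = -2920/55036161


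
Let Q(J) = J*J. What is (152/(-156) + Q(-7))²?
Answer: 3508129/1521 ≈ 2306.5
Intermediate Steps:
Q(J) = J²
(152/(-156) + Q(-7))² = (152/(-156) + (-7)²)² = (152*(-1/156) + 49)² = (-38/39 + 49)² = (1873/39)² = 3508129/1521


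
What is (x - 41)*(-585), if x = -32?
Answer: 42705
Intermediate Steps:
(x - 41)*(-585) = (-32 - 41)*(-585) = -73*(-585) = 42705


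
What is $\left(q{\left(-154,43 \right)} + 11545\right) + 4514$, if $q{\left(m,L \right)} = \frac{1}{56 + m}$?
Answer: $\frac{1573781}{98} \approx 16059.0$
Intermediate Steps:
$\left(q{\left(-154,43 \right)} + 11545\right) + 4514 = \left(\frac{1}{56 - 154} + 11545\right) + 4514 = \left(\frac{1}{-98} + 11545\right) + 4514 = \left(- \frac{1}{98} + 11545\right) + 4514 = \frac{1131409}{98} + 4514 = \frac{1573781}{98}$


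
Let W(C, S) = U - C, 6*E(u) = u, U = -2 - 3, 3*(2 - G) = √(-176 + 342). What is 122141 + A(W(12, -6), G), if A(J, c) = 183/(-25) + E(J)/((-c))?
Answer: 79386637/650 - 17*√166/260 ≈ 1.2213e+5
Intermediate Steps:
G = 2 - √166/3 (G = 2 - √(-176 + 342)/3 = 2 - √166/3 ≈ -2.2947)
U = -5
E(u) = u/6
W(C, S) = -5 - C
A(J, c) = -183/25 - J/(6*c) (A(J, c) = 183/(-25) + (J/6)/((-c)) = 183*(-1/25) + (J/6)*(-1/c) = -183/25 - J/(6*c))
122141 + A(W(12, -6), G) = 122141 + (-183/25 - (-5 - 1*12)/(6*(2 - √166/3))) = 122141 + (-183/25 - (-5 - 12)/(6*(2 - √166/3))) = 122141 + (-183/25 - ⅙*(-17)/(2 - √166/3)) = 122141 + (-183/25 + 17/(6*(2 - √166/3))) = 3053342/25 + 17/(6*(2 - √166/3))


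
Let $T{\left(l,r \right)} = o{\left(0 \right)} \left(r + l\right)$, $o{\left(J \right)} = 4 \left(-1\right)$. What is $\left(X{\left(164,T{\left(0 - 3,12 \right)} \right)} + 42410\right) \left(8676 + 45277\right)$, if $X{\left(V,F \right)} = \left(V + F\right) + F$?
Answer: $2293110406$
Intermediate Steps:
$o{\left(J \right)} = -4$
$T{\left(l,r \right)} = - 4 l - 4 r$ ($T{\left(l,r \right)} = - 4 \left(r + l\right) = - 4 \left(l + r\right) = - 4 l - 4 r$)
$X{\left(V,F \right)} = V + 2 F$ ($X{\left(V,F \right)} = \left(F + V\right) + F = V + 2 F$)
$\left(X{\left(164,T{\left(0 - 3,12 \right)} \right)} + 42410\right) \left(8676 + 45277\right) = \left(\left(164 + 2 \left(- 4 \left(0 - 3\right) - 48\right)\right) + 42410\right) \left(8676 + 45277\right) = \left(\left(164 + 2 \left(- 4 \left(0 - 3\right) - 48\right)\right) + 42410\right) 53953 = \left(\left(164 + 2 \left(\left(-4\right) \left(-3\right) - 48\right)\right) + 42410\right) 53953 = \left(\left(164 + 2 \left(12 - 48\right)\right) + 42410\right) 53953 = \left(\left(164 + 2 \left(-36\right)\right) + 42410\right) 53953 = \left(\left(164 - 72\right) + 42410\right) 53953 = \left(92 + 42410\right) 53953 = 42502 \cdot 53953 = 2293110406$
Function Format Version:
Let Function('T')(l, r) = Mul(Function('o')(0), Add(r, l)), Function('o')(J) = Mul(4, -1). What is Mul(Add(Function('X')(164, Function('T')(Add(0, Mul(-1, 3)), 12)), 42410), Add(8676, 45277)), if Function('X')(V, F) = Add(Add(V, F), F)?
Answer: 2293110406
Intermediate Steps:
Function('o')(J) = -4
Function('T')(l, r) = Add(Mul(-4, l), Mul(-4, r)) (Function('T')(l, r) = Mul(-4, Add(r, l)) = Mul(-4, Add(l, r)) = Add(Mul(-4, l), Mul(-4, r)))
Function('X')(V, F) = Add(V, Mul(2, F)) (Function('X')(V, F) = Add(Add(F, V), F) = Add(V, Mul(2, F)))
Mul(Add(Function('X')(164, Function('T')(Add(0, Mul(-1, 3)), 12)), 42410), Add(8676, 45277)) = Mul(Add(Add(164, Mul(2, Add(Mul(-4, Add(0, Mul(-1, 3))), Mul(-4, 12)))), 42410), Add(8676, 45277)) = Mul(Add(Add(164, Mul(2, Add(Mul(-4, Add(0, -3)), -48))), 42410), 53953) = Mul(Add(Add(164, Mul(2, Add(Mul(-4, -3), -48))), 42410), 53953) = Mul(Add(Add(164, Mul(2, Add(12, -48))), 42410), 53953) = Mul(Add(Add(164, Mul(2, -36)), 42410), 53953) = Mul(Add(Add(164, -72), 42410), 53953) = Mul(Add(92, 42410), 53953) = Mul(42502, 53953) = 2293110406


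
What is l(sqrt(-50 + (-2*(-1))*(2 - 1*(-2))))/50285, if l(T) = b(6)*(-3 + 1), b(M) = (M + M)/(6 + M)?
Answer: -2/50285 ≈ -3.9773e-5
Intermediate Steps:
b(M) = 2*M/(6 + M) (b(M) = (2*M)/(6 + M) = 2*M/(6 + M))
l(T) = -2 (l(T) = (2*6/(6 + 6))*(-3 + 1) = (2*6/12)*(-2) = (2*6*(1/12))*(-2) = 1*(-2) = -2)
l(sqrt(-50 + (-2*(-1))*(2 - 1*(-2))))/50285 = -2/50285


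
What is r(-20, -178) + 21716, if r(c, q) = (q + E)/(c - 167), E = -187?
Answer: 4061257/187 ≈ 21718.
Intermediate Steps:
r(c, q) = (-187 + q)/(-167 + c) (r(c, q) = (q - 187)/(c - 167) = (-187 + q)/(-167 + c))
r(-20, -178) + 21716 = (-187 - 178)/(-167 - 20) + 21716 = -365/(-187) + 21716 = -1/187*(-365) + 21716 = 365/187 + 21716 = 4061257/187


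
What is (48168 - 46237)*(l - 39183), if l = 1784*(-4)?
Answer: -89441989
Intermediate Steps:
l = -7136
(48168 - 46237)*(l - 39183) = (48168 - 46237)*(-7136 - 39183) = 1931*(-46319) = -89441989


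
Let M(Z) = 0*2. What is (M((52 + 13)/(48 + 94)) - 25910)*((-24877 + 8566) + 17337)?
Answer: -26583660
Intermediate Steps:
M(Z) = 0
(M((52 + 13)/(48 + 94)) - 25910)*((-24877 + 8566) + 17337) = (0 - 25910)*((-24877 + 8566) + 17337) = -25910*(-16311 + 17337) = -25910*1026 = -26583660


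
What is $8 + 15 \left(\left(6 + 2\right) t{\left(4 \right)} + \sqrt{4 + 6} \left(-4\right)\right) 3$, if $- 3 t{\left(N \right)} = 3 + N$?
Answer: $-832 - 180 \sqrt{10} \approx -1401.2$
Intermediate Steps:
$t{\left(N \right)} = -1 - \frac{N}{3}$ ($t{\left(N \right)} = - \frac{3 + N}{3} = -1 - \frac{N}{3}$)
$8 + 15 \left(\left(6 + 2\right) t{\left(4 \right)} + \sqrt{4 + 6} \left(-4\right)\right) 3 = 8 + 15 \left(\left(6 + 2\right) \left(-1 - \frac{4}{3}\right) + \sqrt{4 + 6} \left(-4\right)\right) 3 = 8 + 15 \left(8 \left(-1 - \frac{4}{3}\right) + \sqrt{10} \left(-4\right)\right) 3 = 8 + 15 \left(8 \left(- \frac{7}{3}\right) - 4 \sqrt{10}\right) 3 = 8 + 15 \left(- \frac{56}{3} - 4 \sqrt{10}\right) 3 = 8 + 15 \left(-56 - 12 \sqrt{10}\right) = 8 - \left(840 + 180 \sqrt{10}\right) = -832 - 180 \sqrt{10}$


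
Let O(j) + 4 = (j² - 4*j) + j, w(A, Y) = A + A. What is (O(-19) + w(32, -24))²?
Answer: 228484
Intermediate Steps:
w(A, Y) = 2*A
O(j) = -4 + j² - 3*j (O(j) = -4 + ((j² - 4*j) + j) = -4 + (j² - 3*j) = -4 + j² - 3*j)
(O(-19) + w(32, -24))² = ((-4 + (-19)² - 3*(-19)) + 2*32)² = ((-4 + 361 + 57) + 64)² = (414 + 64)² = 478² = 228484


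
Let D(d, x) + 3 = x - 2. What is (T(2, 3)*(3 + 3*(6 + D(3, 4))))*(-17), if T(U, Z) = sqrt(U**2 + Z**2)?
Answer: -306*sqrt(13) ≈ -1103.3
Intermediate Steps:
D(d, x) = -5 + x (D(d, x) = -3 + (x - 2) = -3 + (-2 + x) = -5 + x)
(T(2, 3)*(3 + 3*(6 + D(3, 4))))*(-17) = (sqrt(2**2 + 3**2)*(3 + 3*(6 + (-5 + 4))))*(-17) = (sqrt(4 + 9)*(3 + 3*(6 - 1)))*(-17) = (sqrt(13)*(3 + 3*5))*(-17) = (sqrt(13)*(3 + 15))*(-17) = (sqrt(13)*18)*(-17) = (18*sqrt(13))*(-17) = -306*sqrt(13)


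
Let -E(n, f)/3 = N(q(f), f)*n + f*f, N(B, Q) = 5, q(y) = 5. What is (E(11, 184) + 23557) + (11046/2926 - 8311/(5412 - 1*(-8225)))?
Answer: -222802974814/2850133 ≈ -78173.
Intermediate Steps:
E(n, f) = -15*n - 3*f² (E(n, f) = -3*(5*n + f*f) = -3*(5*n + f²) = -3*(f² + 5*n) = -15*n - 3*f²)
(E(11, 184) + 23557) + (11046/2926 - 8311/(5412 - 1*(-8225))) = ((-15*11 - 3*184²) + 23557) + (11046/2926 - 8311/(5412 - 1*(-8225))) = ((-165 - 3*33856) + 23557) + (11046*(1/2926) - 8311/(5412 + 8225)) = ((-165 - 101568) + 23557) + (789/209 - 8311/13637) = (-101733 + 23557) + (789/209 - 8311*1/13637) = -78176 + (789/209 - 8311/13637) = -78176 + 9022594/2850133 = -222802974814/2850133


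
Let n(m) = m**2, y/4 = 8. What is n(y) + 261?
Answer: 1285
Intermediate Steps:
y = 32 (y = 4*8 = 32)
n(y) + 261 = 32**2 + 261 = 1024 + 261 = 1285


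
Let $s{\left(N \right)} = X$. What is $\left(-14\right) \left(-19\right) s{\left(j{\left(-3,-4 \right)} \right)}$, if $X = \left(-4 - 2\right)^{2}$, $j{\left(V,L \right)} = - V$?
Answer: $9576$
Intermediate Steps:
$X = 36$ ($X = \left(-6\right)^{2} = 36$)
$s{\left(N \right)} = 36$
$\left(-14\right) \left(-19\right) s{\left(j{\left(-3,-4 \right)} \right)} = \left(-14\right) \left(-19\right) 36 = 266 \cdot 36 = 9576$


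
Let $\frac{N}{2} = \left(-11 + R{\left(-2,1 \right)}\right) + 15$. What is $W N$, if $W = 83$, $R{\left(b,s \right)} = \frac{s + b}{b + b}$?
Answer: $\frac{1411}{2} \approx 705.5$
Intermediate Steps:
$R{\left(b,s \right)} = \frac{b + s}{2 b}$
$N = \frac{17}{2}$ ($N = 2 \left(\left(-11 + \frac{-2 + 1}{2 \left(-2\right)}\right) + 15\right) = 2 \left(\left(-11 + \frac{1}{2} \left(- \frac{1}{2}\right) \left(-1\right)\right) + 15\right) = 2 \left(\left(-11 + \frac{1}{4}\right) + 15\right) = 2 \left(- \frac{43}{4} + 15\right) = 2 \cdot \frac{17}{4} = \frac{17}{2} \approx 8.5$)
$W N = 83 \cdot \frac{17}{2} = \frac{1411}{2}$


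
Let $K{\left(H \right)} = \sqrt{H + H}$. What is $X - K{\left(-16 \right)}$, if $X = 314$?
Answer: $314 - 4 i \sqrt{2} \approx 314.0 - 5.6569 i$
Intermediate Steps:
$K{\left(H \right)} = \sqrt{2} \sqrt{H}$ ($K{\left(H \right)} = \sqrt{2 H} = \sqrt{2} \sqrt{H}$)
$X - K{\left(-16 \right)} = 314 - \sqrt{2} \sqrt{-16} = 314 - \sqrt{2} \cdot 4 i = 314 - 4 i \sqrt{2}$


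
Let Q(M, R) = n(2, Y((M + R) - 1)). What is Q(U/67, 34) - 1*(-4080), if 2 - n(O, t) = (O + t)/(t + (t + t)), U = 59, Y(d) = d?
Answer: 13898008/3405 ≈ 4081.6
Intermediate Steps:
n(O, t) = 2 - (O + t)/(3*t) (n(O, t) = 2 - (O + t)/(t + (t + t)) = 2 - (O + t)/(t + 2*t) = 2 - (O + t)/(3*t))
Q(M, R) = (-7 + 5*M + 5*R)/(3*(-1 + M + R)) (Q(M, R) = (-1*2 + 5*((M + R) - 1))/(3*((M + R) - 1)) = (-2 + 5*(-1 + M + R))/(3*(-1 + M + R)) = (-2 + (-5 + 5*M + 5*R))/(3*(-1 + M + R)) = (-7 + 5*M + 5*R)/(3*(-1 + M + R)))
Q(U/67, 34) - 1*(-4080) = (-7 + 5*(59/67) + 5*34)/(3*(-1 + 59/67 + 34)) - 1*(-4080) = (-7 + 5*(59*(1/67)) + 170)/(3*(-1 + 59*(1/67) + 34)) + 4080 = (-7 + 5*(59/67) + 170)/(3*(-1 + 59/67 + 34)) + 4080 = (-7 + 295/67 + 170)/(3*(2270/67)) + 4080 = (⅓)*(67/2270)*(11216/67) + 4080 = 5608/3405 + 4080 = 13898008/3405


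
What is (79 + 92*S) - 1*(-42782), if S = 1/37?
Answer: 1585949/37 ≈ 42864.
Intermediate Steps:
S = 1/37 ≈ 0.027027
(79 + 92*S) - 1*(-42782) = (79 + 92*(1/37)) - 1*(-42782) = (79 + 92/37) + 42782 = 3015/37 + 42782 = 1585949/37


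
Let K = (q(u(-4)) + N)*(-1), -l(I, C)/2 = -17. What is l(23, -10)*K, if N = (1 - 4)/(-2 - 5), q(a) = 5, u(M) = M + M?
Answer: -1292/7 ≈ -184.57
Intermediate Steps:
u(M) = 2*M
l(I, C) = 34 (l(I, C) = -2*(-17) = 34)
N = 3/7 (N = -3/(-7) = -3*(-⅐) = 3/7 ≈ 0.42857)
K = -38/7 (K = (5 + 3/7)*(-1) = (38/7)*(-1) = -38/7 ≈ -5.4286)
l(23, -10)*K = 34*(-38/7) = -1292/7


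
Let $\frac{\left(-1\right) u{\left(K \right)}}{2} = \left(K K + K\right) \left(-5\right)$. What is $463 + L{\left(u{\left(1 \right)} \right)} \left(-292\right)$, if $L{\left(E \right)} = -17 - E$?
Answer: $11267$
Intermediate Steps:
$u{\left(K \right)} = 10 K + 10 K^{2}$ ($u{\left(K \right)} = - 2 \left(K K + K\right) \left(-5\right) = - 2 \left(K^{2} + K\right) \left(-5\right) = - 2 \left(K + K^{2}\right) \left(-5\right) = - 2 \left(- 5 K - 5 K^{2}\right) = 10 K + 10 K^{2}$)
$463 + L{\left(u{\left(1 \right)} \right)} \left(-292\right) = 463 + \left(-17 - 10 \cdot 1 \left(1 + 1\right)\right) \left(-292\right) = 463 + \left(-17 - 10 \cdot 1 \cdot 2\right) \left(-292\right) = 463 + \left(-17 - 20\right) \left(-292\right) = 463 - -10804 = 463 + 10804 = 11267$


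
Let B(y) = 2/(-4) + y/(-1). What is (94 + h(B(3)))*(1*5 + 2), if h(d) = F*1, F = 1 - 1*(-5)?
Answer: 700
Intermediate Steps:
F = 6 (F = 1 + 5 = 6)
B(y) = -½ - y (B(y) = 2*(-¼) + y*(-1) = -½ - y)
h(d) = 6 (h(d) = 6*1 = 6)
(94 + h(B(3)))*(1*5 + 2) = (94 + 6)*(1*5 + 2) = 100*(5 + 2) = 100*7 = 700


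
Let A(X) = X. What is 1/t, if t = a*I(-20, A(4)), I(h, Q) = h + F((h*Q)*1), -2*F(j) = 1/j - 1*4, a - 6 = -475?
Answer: 160/1350251 ≈ 0.00011850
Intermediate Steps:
a = -469 (a = 6 - 475 = -469)
F(j) = 2 - 1/(2*j) (F(j) = -(1/j - 1*4)/2 = -(1/j - 4)/2 = -(-4 + 1/j)/2 = 2 - 1/(2*j))
I(h, Q) = 2 + h - 1/(2*Q*h) (I(h, Q) = h + (2 - 1/(Q*h)/2) = h + (2 - 1/(2*Q*h)) = 2 + h - 1/(2*Q*h))
t = 1350251/160 (t = -469*(2 - 20 - 1/2/(4*(-20))) = -469*(2 - 20 - 1/2*1/4*(-1/20)) = -469*(2 - 20 + 1/160) = -469*(-2879/160) = 1350251/160 ≈ 8439.1)
1/t = 1/(1350251/160) = 160/1350251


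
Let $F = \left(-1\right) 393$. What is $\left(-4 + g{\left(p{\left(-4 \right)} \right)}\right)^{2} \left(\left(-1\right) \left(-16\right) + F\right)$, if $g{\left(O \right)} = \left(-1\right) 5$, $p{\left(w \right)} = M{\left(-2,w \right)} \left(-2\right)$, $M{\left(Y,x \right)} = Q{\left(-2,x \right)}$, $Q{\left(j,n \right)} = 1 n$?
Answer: $-30537$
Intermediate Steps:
$Q{\left(j,n \right)} = n$
$M{\left(Y,x \right)} = x$
$p{\left(w \right)} = - 2 w$ ($p{\left(w \right)} = w \left(-2\right) = - 2 w$)
$g{\left(O \right)} = -5$
$F = -393$
$\left(-4 + g{\left(p{\left(-4 \right)} \right)}\right)^{2} \left(\left(-1\right) \left(-16\right) + F\right) = \left(-4 - 5\right)^{2} \left(\left(-1\right) \left(-16\right) - 393\right) = \left(-9\right)^{2} \left(16 - 393\right) = 81 \left(-377\right) = -30537$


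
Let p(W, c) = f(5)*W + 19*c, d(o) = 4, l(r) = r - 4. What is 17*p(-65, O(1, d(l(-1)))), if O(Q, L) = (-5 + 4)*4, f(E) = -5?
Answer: 4233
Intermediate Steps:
l(r) = -4 + r
O(Q, L) = -4 (O(Q, L) = -1*4 = -4)
p(W, c) = -5*W + 19*c
17*p(-65, O(1, d(l(-1)))) = 17*(-5*(-65) + 19*(-4)) = 17*(325 - 76) = 17*249 = 4233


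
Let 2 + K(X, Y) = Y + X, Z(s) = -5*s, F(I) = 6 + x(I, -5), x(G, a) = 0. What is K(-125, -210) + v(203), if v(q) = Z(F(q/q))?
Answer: -367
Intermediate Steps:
F(I) = 6 (F(I) = 6 + 0 = 6)
K(X, Y) = -2 + X + Y (K(X, Y) = -2 + (Y + X) = -2 + (X + Y) = -2 + X + Y)
v(q) = -30 (v(q) = -5*6 = -30)
K(-125, -210) + v(203) = (-2 - 125 - 210) - 30 = -337 - 30 = -367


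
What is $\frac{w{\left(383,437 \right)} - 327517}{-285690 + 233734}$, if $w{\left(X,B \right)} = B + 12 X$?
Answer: $\frac{80621}{12989} \approx 6.2069$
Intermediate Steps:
$\frac{w{\left(383,437 \right)} - 327517}{-285690 + 233734} = \frac{\left(437 + 12 \cdot 383\right) - 327517}{-285690 + 233734} = \frac{\left(437 + 4596\right) - 327517}{-51956} = \left(5033 - 327517\right) \left(- \frac{1}{51956}\right) = \left(-322484\right) \left(- \frac{1}{51956}\right) = \frac{80621}{12989}$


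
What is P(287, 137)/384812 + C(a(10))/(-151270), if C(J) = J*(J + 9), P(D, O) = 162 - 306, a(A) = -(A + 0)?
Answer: -640775/1455262781 ≈ -0.00044032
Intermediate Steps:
a(A) = -A
P(D, O) = -144
C(J) = J*(9 + J)
P(287, 137)/384812 + C(a(10))/(-151270) = -144/384812 + ((-1*10)*(9 - 1*10))/(-151270) = -144*1/384812 - 10*(9 - 10)*(-1/151270) = -36/96203 - 10*(-1)*(-1/151270) = -36/96203 + 10*(-1/151270) = -36/96203 - 1/15127 = -640775/1455262781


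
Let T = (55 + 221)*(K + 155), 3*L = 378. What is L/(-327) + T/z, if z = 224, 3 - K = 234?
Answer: -143487/1526 ≈ -94.028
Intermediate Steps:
K = -231 (K = 3 - 1*234 = 3 - 234 = -231)
L = 126 (L = (⅓)*378 = 126)
T = -20976 (T = (55 + 221)*(-231 + 155) = 276*(-76) = -20976)
L/(-327) + T/z = 126/(-327) - 20976/224 = 126*(-1/327) - 20976*1/224 = -42/109 - 1311/14 = -143487/1526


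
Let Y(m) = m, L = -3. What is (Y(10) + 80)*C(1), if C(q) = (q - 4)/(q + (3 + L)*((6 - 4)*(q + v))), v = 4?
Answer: -270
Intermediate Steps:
C(q) = (-4 + q)/q (C(q) = (q - 4)/(q + (3 - 3)*((6 - 4)*(q + 4))) = (-4 + q)/(q + 0*(2*(4 + q))) = (-4 + q)/(q + 0*(8 + 2*q)) = (-4 + q)/(q + 0) = (-4 + q)/q)
(Y(10) + 80)*C(1) = (10 + 80)*((-4 + 1)/1) = 90*(1*(-3)) = 90*(-3) = -270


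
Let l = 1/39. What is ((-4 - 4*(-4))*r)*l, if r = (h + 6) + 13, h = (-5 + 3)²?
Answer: 92/13 ≈ 7.0769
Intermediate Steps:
h = 4 (h = (-2)² = 4)
r = 23 (r = (4 + 6) + 13 = 10 + 13 = 23)
l = 1/39 ≈ 0.025641
((-4 - 4*(-4))*r)*l = ((-4 - 4*(-4))*23)*(1/39) = ((-4 + 16)*23)*(1/39) = (12*23)*(1/39) = 276*(1/39) = 92/13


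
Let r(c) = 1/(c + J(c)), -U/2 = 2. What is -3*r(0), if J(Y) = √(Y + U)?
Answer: 3*I/2 ≈ 1.5*I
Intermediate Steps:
U = -4 (U = -2*2 = -4)
J(Y) = √(-4 + Y) (J(Y) = √(Y - 4) = √(-4 + Y))
r(c) = 1/(c + √(-4 + c))
-3*r(0) = -3/(0 + √(-4 + 0)) = -3/(0 + √(-4)) = -3*(-I/2) = -(-3)*I/2 = 3*I/2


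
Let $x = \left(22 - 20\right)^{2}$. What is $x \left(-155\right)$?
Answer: $-620$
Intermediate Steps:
$x = 4$ ($x = 2^{2} = 4$)
$x \left(-155\right) = 4 \left(-155\right) = -620$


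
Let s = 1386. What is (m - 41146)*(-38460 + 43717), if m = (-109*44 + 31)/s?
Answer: -42831873871/198 ≈ -2.1632e+8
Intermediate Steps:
m = -4765/1386 (m = (-109*44 + 31)/1386 = (-4796 + 31)*(1/1386) = -4765*1/1386 = -4765/1386 ≈ -3.4380)
(m - 41146)*(-38460 + 43717) = (-4765/1386 - 41146)*(-38460 + 43717) = -57033121/1386*5257 = -42831873871/198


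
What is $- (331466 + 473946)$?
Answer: $-805412$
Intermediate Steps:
$- (331466 + 473946) = \left(-1\right) 805412 = -805412$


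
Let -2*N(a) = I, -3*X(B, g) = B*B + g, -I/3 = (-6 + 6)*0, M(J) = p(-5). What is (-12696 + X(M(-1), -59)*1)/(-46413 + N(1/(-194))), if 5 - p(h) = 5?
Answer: 38029/139239 ≈ 0.27312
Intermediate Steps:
p(h) = 0 (p(h) = 5 - 1*5 = 5 - 5 = 0)
M(J) = 0
I = 0 (I = -3*(-6 + 6)*0 = -0*0 = -3*0 = 0)
X(B, g) = -g/3 - B²/3 (X(B, g) = -(B*B + g)/3 = -(B² + g)/3 = -(g + B²)/3 = -g/3 - B²/3)
N(a) = 0 (N(a) = -½*0 = 0)
(-12696 + X(M(-1), -59)*1)/(-46413 + N(1/(-194))) = (-12696 + (-⅓*(-59) - ⅓*0²)*1)/(-46413 + 0) = (-12696 + (59/3 - ⅓*0)*1)/(-46413) = (-12696 + (59/3 + 0)*1)*(-1/46413) = (-12696 + (59/3)*1)*(-1/46413) = (-12696 + 59/3)*(-1/46413) = -38029/3*(-1/46413) = 38029/139239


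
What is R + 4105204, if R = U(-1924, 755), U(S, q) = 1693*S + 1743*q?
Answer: 2163837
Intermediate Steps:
R = -1941367 (R = 1693*(-1924) + 1743*755 = -3257332 + 1315965 = -1941367)
R + 4105204 = -1941367 + 4105204 = 2163837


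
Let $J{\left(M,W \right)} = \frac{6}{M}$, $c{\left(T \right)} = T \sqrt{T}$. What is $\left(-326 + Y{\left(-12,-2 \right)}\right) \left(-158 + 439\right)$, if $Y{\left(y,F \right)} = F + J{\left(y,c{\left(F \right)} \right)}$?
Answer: $- \frac{184617}{2} \approx -92309.0$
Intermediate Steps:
$c{\left(T \right)} = T^{\frac{3}{2}}$
$Y{\left(y,F \right)} = F + \frac{6}{y}$
$\left(-326 + Y{\left(-12,-2 \right)}\right) \left(-158 + 439\right) = \left(-326 - \left(2 - \frac{6}{-12}\right)\right) \left(-158 + 439\right) = \left(-326 + \left(-2 + 6 \left(- \frac{1}{12}\right)\right)\right) 281 = \left(-326 - \frac{5}{2}\right) 281 = \left(- \frac{657}{2}\right) 281 = - \frac{184617}{2}$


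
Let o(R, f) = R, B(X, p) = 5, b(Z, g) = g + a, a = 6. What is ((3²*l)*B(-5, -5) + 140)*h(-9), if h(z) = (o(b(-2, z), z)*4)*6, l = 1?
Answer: -13320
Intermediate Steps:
b(Z, g) = 6 + g (b(Z, g) = g + 6 = 6 + g)
h(z) = 144 + 24*z (h(z) = ((6 + z)*4)*6 = (24 + 4*z)*6 = 144 + 24*z)
((3²*l)*B(-5, -5) + 140)*h(-9) = ((3²*1)*5 + 140)*(144 + 24*(-9)) = ((9*1)*5 + 140)*(144 - 216) = (9*5 + 140)*(-72) = (45 + 140)*(-72) = 185*(-72) = -13320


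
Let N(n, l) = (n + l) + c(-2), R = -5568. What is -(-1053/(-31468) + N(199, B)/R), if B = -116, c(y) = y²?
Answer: -8981/503488 ≈ -0.017838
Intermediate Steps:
N(n, l) = 4 + l + n (N(n, l) = (n + l) + (-2)² = (l + n) + 4 = 4 + l + n)
-(-1053/(-31468) + N(199, B)/R) = -(-1053/(-31468) + (4 - 116 + 199)/(-5568)) = -(-1053*(-1/31468) + 87*(-1/5568)) = -(1053/31468 - 1/64) = -1*8981/503488 = -8981/503488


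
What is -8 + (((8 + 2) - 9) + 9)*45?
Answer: 442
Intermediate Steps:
-8 + (((8 + 2) - 9) + 9)*45 = -8 + ((10 - 9) + 9)*45 = -8 + (1 + 9)*45 = -8 + 10*45 = -8 + 450 = 442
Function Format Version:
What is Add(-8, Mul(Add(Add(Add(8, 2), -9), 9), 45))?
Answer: 442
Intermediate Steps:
Add(-8, Mul(Add(Add(Add(8, 2), -9), 9), 45)) = Add(-8, Mul(Add(Add(10, -9), 9), 45)) = Add(-8, Mul(Add(1, 9), 45)) = Add(-8, Mul(10, 45)) = Add(-8, 450) = 442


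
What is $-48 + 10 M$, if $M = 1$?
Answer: $-38$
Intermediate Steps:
$-48 + 10 M = -48 + 10 \cdot 1 = -48 + 10 = -38$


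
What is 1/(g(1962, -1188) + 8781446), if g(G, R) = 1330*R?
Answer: 1/7201406 ≈ 1.3886e-7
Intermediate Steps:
1/(g(1962, -1188) + 8781446) = 1/(1330*(-1188) + 8781446) = 1/(-1580040 + 8781446) = 1/7201406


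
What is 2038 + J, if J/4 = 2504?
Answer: 12054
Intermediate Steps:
J = 10016 (J = 4*2504 = 10016)
2038 + J = 2038 + 10016 = 12054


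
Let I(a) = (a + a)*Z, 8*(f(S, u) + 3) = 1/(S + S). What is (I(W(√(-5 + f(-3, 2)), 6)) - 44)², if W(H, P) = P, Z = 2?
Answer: 400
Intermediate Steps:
f(S, u) = -3 + 1/(16*S) (f(S, u) = -3 + 1/(8*(S + S)) = -3 + 1/(8*((2*S))) = -3 + (1/(2*S))/8 = -3 + 1/(16*S))
I(a) = 4*a (I(a) = (a + a)*2 = (2*a)*2 = 4*a)
(I(W(√(-5 + f(-3, 2)), 6)) - 44)² = (4*6 - 44)² = (24 - 44)² = (-20)² = 400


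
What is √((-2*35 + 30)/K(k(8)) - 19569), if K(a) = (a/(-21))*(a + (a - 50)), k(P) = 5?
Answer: 3*I*√54370/5 ≈ 139.9*I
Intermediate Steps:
K(a) = -a*(-50 + 2*a)/21 (K(a) = (a*(-1/21))*(a + (-50 + a)) = (-a/21)*(-50 + 2*a) = -a*(-50 + 2*a)/21)
√((-2*35 + 30)/K(k(8)) - 19569) = √((-2*35 + 30)/(((2/21)*5*(25 - 1*5))) - 19569) = √((-70 + 30)/(((2/21)*5*(25 - 5))) - 19569) = √(-40/((2/21)*5*20) - 19569) = √(-40/200/21 - 19569) = √(-40*21/200 - 19569) = √(-21/5 - 19569) = √(-97866/5) = 3*I*√54370/5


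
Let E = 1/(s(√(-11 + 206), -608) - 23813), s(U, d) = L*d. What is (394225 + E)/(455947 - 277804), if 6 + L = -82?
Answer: 11704934476/5289243813 ≈ 2.2130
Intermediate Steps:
L = -88 (L = -6 - 82 = -88)
s(U, d) = -88*d
E = 1/29691 (E = 1/(-88*(-608) - 23813) = 1/(53504 - 23813) = 1/29691 ≈ 3.3680e-5)
(394225 + E)/(455947 - 277804) = (394225 + 1/29691)/(455947 - 277804) = (11704934476/29691)/178143 = (11704934476/29691)*(1/178143) = 11704934476/5289243813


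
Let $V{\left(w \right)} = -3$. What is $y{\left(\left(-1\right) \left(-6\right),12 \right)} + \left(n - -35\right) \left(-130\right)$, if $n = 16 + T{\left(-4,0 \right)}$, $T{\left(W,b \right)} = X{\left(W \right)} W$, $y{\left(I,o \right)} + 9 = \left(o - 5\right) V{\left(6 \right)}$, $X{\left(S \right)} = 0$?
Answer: $-6660$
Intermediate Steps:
$y{\left(I,o \right)} = 6 - 3 o$ ($y{\left(I,o \right)} = -9 + \left(o - 5\right) \left(-3\right) = -9 + \left(-5 + o\right) \left(-3\right) = -9 - \left(-15 + 3 o\right) = 6 - 3 o$)
$T{\left(W,b \right)} = 0$ ($T{\left(W,b \right)} = 0 W = 0$)
$n = 16$ ($n = 16 + 0 = 16$)
$y{\left(\left(-1\right) \left(-6\right),12 \right)} + \left(n - -35\right) \left(-130\right) = \left(6 - 36\right) + \left(16 - -35\right) \left(-130\right) = \left(6 - 36\right) + \left(16 + 35\right) \left(-130\right) = -30 + 51 \left(-130\right) = -30 - 6630 = -6660$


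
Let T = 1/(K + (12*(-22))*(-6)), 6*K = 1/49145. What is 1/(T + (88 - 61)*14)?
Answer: 467074081/176554297488 ≈ 0.0026455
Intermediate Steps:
K = 1/294870 (K = (⅙)/49145 = (⅙)*(1/49145) = 1/294870 ≈ 3.3913e-6)
T = 294870/467074081 (T = 1/(1/294870 + (12*(-22))*(-6)) = 1/(1/294870 - 264*(-6)) = 1/(1/294870 + 1584) = 1/(467074081/294870) = 294870/467074081 ≈ 0.00063131)
1/(T + (88 - 61)*14) = 1/(294870/467074081 + (88 - 61)*14) = 1/(294870/467074081 + 27*14) = 1/(294870/467074081 + 378) = 1/(176554297488/467074081) = 467074081/176554297488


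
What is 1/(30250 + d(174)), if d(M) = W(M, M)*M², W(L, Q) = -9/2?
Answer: -1/105992 ≈ -9.4347e-6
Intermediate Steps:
W(L, Q) = -9/2 (W(L, Q) = -9*½ = -9/2)
d(M) = -9*M²/2
1/(30250 + d(174)) = 1/(30250 - 9/2*174²) = 1/(30250 - 9/2*30276) = 1/(30250 - 136242) = 1/(-105992) = -1/105992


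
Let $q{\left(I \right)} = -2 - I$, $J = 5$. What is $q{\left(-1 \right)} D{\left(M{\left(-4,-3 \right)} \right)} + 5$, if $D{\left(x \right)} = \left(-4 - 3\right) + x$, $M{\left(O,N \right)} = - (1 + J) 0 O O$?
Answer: $12$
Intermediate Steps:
$M{\left(O,N \right)} = 0$ ($M{\left(O,N \right)} = - (1 + 5) 0 O O = \left(-1\right) 6 \cdot 0 O = \left(-6\right) 0 = 0$)
$D{\left(x \right)} = -7 + x$
$q{\left(-1 \right)} D{\left(M{\left(-4,-3 \right)} \right)} + 5 = \left(-2 - -1\right) \left(-7 + 0\right) + 5 = \left(-2 + 1\right) \left(-7\right) + 5 = \left(-1\right) \left(-7\right) + 5 = 7 + 5 = 12$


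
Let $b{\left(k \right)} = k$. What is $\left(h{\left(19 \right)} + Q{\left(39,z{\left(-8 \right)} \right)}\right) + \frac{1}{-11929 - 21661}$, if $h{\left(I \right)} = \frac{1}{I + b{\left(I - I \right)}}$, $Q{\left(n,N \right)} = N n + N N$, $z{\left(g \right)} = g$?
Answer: $- \frac{158242509}{638210} \approx -247.95$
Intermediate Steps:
$Q{\left(n,N \right)} = N^{2} + N n$ ($Q{\left(n,N \right)} = N n + N^{2} = N^{2} + N n$)
$h{\left(I \right)} = \frac{1}{I}$ ($h{\left(I \right)} = \frac{1}{I + \left(I - I\right)} = \frac{1}{I + 0} = \frac{1}{I}$)
$\left(h{\left(19 \right)} + Q{\left(39,z{\left(-8 \right)} \right)}\right) + \frac{1}{-11929 - 21661} = \left(\frac{1}{19} - 8 \left(-8 + 39\right)\right) + \frac{1}{-11929 - 21661} = \left(\frac{1}{19} - 248\right) + \frac{1}{-33590} = \left(\frac{1}{19} - 248\right) - \frac{1}{33590} = - \frac{4711}{19} - \frac{1}{33590} = - \frac{158242509}{638210}$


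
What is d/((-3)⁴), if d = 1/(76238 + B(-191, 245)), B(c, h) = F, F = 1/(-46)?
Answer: 46/284062707 ≈ 1.6194e-7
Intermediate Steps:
F = -1/46 ≈ -0.021739
B(c, h) = -1/46
d = 46/3506947 (d = 1/(76238 - 1/46) = 1/(3506947/46) = 46/3506947 ≈ 1.3117e-5)
d/((-3)⁴) = 46/(3506947*((-3)⁴)) = (46/3506947)/81 = (46/3506947)*(1/81) = 46/284062707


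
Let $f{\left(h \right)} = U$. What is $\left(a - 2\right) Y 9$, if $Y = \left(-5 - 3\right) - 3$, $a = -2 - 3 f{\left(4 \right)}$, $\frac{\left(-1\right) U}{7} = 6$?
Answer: $-12078$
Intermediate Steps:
$U = -42$ ($U = \left(-7\right) 6 = -42$)
$f{\left(h \right)} = -42$
$a = 124$ ($a = -2 - -126 = -2 + 126 = 124$)
$Y = -11$ ($Y = -8 - 3 = -11$)
$\left(a - 2\right) Y 9 = \left(124 - 2\right) \left(-11\right) 9 = 122 \left(-11\right) 9 = \left(-1342\right) 9 = -12078$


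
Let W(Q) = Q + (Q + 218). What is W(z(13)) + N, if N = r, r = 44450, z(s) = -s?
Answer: 44642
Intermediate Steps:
N = 44450
W(Q) = 218 + 2*Q (W(Q) = Q + (218 + Q) = 218 + 2*Q)
W(z(13)) + N = (218 + 2*(-1*13)) + 44450 = (218 + 2*(-13)) + 44450 = (218 - 26) + 44450 = 192 + 44450 = 44642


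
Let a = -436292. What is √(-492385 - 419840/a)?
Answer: I*√5857853175507585/109073 ≈ 701.7*I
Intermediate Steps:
√(-492385 - 419840/a) = √(-492385 - 419840/(-436292)) = √(-492385 - 419840*(-1/436292)) = √(-492385 + 104960/109073) = √(-53705804145/109073) = I*√5857853175507585/109073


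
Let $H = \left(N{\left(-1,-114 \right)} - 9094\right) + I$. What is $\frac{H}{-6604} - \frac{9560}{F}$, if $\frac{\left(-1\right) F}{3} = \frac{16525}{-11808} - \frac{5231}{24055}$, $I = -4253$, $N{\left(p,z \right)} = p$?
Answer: $- \frac{1492862431151549}{758265539473} \approx -1968.8$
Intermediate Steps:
$F = \frac{459276523}{94680480}$ ($F = - 3 \left(\frac{16525}{-11808} - \frac{5231}{24055}\right) = - 3 \left(16525 \left(- \frac{1}{11808}\right) - \frac{5231}{24055}\right) = - 3 \left(- \frac{16525}{11808} - \frac{5231}{24055}\right) = \left(-3\right) \left(- \frac{459276523}{284041440}\right) = \frac{459276523}{94680480} \approx 4.8508$)
$H = -13348$ ($H = \left(-1 - 9094\right) - 4253 = -9095 - 4253 = -13348$)
$\frac{H}{-6604} - \frac{9560}{F} = - \frac{13348}{-6604} - \frac{9560}{\frac{459276523}{94680480}} = \left(-13348\right) \left(- \frac{1}{6604}\right) - \frac{905145388800}{459276523} = \frac{3337}{1651} - \frac{905145388800}{459276523} = - \frac{1492862431151549}{758265539473}$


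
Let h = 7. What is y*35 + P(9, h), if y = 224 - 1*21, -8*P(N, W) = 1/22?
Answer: 1250479/176 ≈ 7105.0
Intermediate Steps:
P(N, W) = -1/176 (P(N, W) = -⅛/22 = -⅛*1/22 = -1/176)
y = 203 (y = 224 - 21 = 203)
y*35 + P(9, h) = 203*35 - 1/176 = 7105 - 1/176 = 1250479/176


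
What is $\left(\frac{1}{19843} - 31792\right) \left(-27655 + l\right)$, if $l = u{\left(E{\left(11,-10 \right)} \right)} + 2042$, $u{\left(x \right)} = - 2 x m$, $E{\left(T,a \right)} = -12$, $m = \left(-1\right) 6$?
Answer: $\frac{16248768806835}{19843} \approx 8.1887 \cdot 10^{8}$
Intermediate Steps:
$m = -6$
$u{\left(x \right)} = 12 x$ ($u{\left(x \right)} = - 2 x \left(-6\right) = 12 x$)
$l = 1898$ ($l = 12 \left(-12\right) + 2042 = -144 + 2042 = 1898$)
$\left(\frac{1}{19843} - 31792\right) \left(-27655 + l\right) = \left(\frac{1}{19843} - 31792\right) \left(-27655 + 1898\right) = \left(\frac{1}{19843} - 31792\right) \left(-25757\right) = \left(- \frac{630848655}{19843}\right) \left(-25757\right) = \frac{16248768806835}{19843}$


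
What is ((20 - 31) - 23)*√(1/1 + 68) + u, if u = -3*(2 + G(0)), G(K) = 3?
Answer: -15 - 34*√69 ≈ -297.43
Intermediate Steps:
u = -15 (u = -3*(2 + 3) = -3*5 = -15)
((20 - 31) - 23)*√(1/1 + 68) + u = ((20 - 31) - 23)*√(1/1 + 68) - 15 = (-11 - 23)*√(1 + 68) - 15 = -34*√69 - 15 = -15 - 34*√69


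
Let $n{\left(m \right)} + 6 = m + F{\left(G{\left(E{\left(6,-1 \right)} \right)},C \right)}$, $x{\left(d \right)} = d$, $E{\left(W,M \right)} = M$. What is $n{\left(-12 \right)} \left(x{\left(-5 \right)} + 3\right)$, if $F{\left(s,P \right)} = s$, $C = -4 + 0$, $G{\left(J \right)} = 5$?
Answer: $26$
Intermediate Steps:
$C = -4$
$n{\left(m \right)} = -1 + m$ ($n{\left(m \right)} = -6 + \left(m + 5\right) = -6 + \left(5 + m\right) = -1 + m$)
$n{\left(-12 \right)} \left(x{\left(-5 \right)} + 3\right) = \left(-1 - 12\right) \left(-5 + 3\right) = \left(-13\right) \left(-2\right) = 26$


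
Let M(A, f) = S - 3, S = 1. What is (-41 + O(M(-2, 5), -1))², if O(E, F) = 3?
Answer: 1444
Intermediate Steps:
M(A, f) = -2 (M(A, f) = 1 - 3 = -2)
(-41 + O(M(-2, 5), -1))² = (-41 + 3)² = (-38)² = 1444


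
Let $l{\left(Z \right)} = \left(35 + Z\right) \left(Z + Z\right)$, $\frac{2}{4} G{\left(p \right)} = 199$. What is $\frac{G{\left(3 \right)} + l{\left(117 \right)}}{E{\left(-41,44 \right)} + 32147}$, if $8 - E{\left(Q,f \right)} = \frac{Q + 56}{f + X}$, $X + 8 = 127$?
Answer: $\frac{418747}{374375} \approx 1.1185$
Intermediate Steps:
$G{\left(p \right)} = 398$ ($G{\left(p \right)} = 2 \cdot 199 = 398$)
$l{\left(Z \right)} = 2 Z \left(35 + Z\right)$ ($l{\left(Z \right)} = \left(35 + Z\right) 2 Z = 2 Z \left(35 + Z\right)$)
$X = 119$ ($X = -8 + 127 = 119$)
$E{\left(Q,f \right)} = 8 - \frac{56 + Q}{119 + f}$ ($E{\left(Q,f \right)} = 8 - \frac{Q + 56}{f + 119} = 8 - \frac{56 + Q}{119 + f}$)
$\frac{G{\left(3 \right)} + l{\left(117 \right)}}{E{\left(-41,44 \right)} + 32147} = \frac{398 + 2 \cdot 117 \left(35 + 117\right)}{\frac{896 - -41 + 8 \cdot 44}{119 + 44} + 32147} = \frac{398 + 2 \cdot 117 \cdot 152}{\frac{896 + 41 + 352}{163} + 32147} = \frac{398 + 35568}{\frac{1}{163} \cdot 1289 + 32147} = \frac{35966}{\frac{1289}{163} + 32147} = \frac{35966}{\frac{5241250}{163}} = 35966 \cdot \frac{163}{5241250} = \frac{418747}{374375}$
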